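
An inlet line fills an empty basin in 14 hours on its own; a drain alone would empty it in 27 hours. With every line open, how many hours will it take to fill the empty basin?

Net rate = 1/14 − 1/27 = (27 − 14)/378 = 13/378 per hour.
Filling time = 1 ÷ (13/378) = 378/13 hours.

378/13 hours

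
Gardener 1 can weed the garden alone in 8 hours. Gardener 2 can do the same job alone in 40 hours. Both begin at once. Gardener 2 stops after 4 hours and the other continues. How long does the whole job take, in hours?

36/5 hours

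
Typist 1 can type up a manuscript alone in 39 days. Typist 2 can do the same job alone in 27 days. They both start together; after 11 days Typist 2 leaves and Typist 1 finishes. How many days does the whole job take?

208/9 days

In the first 11 days the combined rate is 22/351, so 242/351 of the job is done, leaving 109/351.
After Typist 2 leaves the rate is 1/39 per day; the remaining 109/351 takes 109/9 days.
Total = 11 + 109/9 = 208/9 days.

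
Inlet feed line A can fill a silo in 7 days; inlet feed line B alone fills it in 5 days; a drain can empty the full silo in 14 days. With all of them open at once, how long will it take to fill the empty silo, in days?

Net rate = 1/7 + 1/5 − 1/14 = (10 + 14 − 5)/70 = 19/70 per day.
Filling time = 1 ÷ (19/70) = 70/19 days.

70/19 days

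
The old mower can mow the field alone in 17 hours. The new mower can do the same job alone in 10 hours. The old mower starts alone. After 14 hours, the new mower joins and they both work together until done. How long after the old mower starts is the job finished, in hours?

136/9 hours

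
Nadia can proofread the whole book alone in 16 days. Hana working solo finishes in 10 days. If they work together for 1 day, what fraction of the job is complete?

Combined rate: 1/16 + 1/10 = (5 + 8)/80 = 13/80 per day.
In 1 day they complete 1·13/80 = 13/80 of the job.

13/80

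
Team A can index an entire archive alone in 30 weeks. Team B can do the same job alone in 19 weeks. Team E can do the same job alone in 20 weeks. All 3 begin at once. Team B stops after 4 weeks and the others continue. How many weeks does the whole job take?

In the first 4 weeks the combined rate is 31/228, so 31/57 of the job is done, leaving 26/57.
After team B leaves the rate is 1/12 per week; the remaining 26/57 takes 104/19 weeks.
Total = 4 + 104/19 = 180/19 weeks.

180/19 weeks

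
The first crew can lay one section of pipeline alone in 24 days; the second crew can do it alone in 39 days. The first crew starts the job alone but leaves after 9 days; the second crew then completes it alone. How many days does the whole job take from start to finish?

267/8 days

In 9 days the first crew does 9/24 = 3/8 of the job, leaving 5/8.
The second crew works at 1/39 per day, so finishing takes 5/8 ÷ 1/39 = 195/8 days.
Total time = 9 + 195/8 = 267/8 days.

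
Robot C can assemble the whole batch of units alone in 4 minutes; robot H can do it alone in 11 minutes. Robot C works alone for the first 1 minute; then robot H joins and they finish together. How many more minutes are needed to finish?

11/5 minutes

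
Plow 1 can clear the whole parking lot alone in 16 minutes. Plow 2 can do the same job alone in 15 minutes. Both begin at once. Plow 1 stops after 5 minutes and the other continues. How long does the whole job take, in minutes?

In the first 5 minutes the combined rate is 31/240, so 31/48 of the job is done, leaving 17/48.
After Plow 1 leaves the rate is 1/15 per minute; the remaining 17/48 takes 85/16 minutes.
Total = 5 + 85/16 = 165/16 minutes.

165/16 minutes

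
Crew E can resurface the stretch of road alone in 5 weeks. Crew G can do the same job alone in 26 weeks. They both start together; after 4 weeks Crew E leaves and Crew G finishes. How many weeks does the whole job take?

26/5 weeks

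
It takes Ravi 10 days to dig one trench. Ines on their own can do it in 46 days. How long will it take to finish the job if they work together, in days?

115/14 days

With two workers the combined time is the product over the sum: 10·46/(10+46) = 460/56 = 115/14 days.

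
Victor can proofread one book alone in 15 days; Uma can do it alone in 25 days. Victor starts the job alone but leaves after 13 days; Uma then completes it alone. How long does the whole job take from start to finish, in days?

49/3 days

In 13 days Victor does 13/15 of the job, leaving 2/15.
Uma works at 1/25 per day, so finishing takes 2/15 ÷ 1/25 = 10/3 days.
Total time = 13 + 10/3 = 49/3 days.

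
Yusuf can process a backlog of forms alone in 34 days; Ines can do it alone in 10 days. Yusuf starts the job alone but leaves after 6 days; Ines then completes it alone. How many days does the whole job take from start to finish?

242/17 days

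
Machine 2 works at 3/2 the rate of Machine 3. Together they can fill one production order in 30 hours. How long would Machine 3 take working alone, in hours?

75 hours

Let Machine 3's rate be r; then Machine 2's rate is (3/2)r, so together (3/2 + 1)r = (5/2)r = 1/30.
Thus r = 1/75 per hour.
Machine 3 alone: 75 hours; Machine 2 alone: 50 hours.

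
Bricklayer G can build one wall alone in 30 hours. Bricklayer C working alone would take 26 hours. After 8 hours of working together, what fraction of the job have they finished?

112/195

Combined rate: 1/30 + 1/26 = (13 + 15)/390 = 28/390 = 14/195 per hour.
In 8 hours they complete 8·14/195 = 112/195 of the job.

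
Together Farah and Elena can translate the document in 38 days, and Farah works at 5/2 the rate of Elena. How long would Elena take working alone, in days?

133 days

Let Elena's rate be r; then Farah's rate is (5/2)r, so together (5/2 + 1)r = (7/2)r = 1/38.
Thus r = 1/133 per day.
Elena alone: 133 days; Farah alone: 266/5 days.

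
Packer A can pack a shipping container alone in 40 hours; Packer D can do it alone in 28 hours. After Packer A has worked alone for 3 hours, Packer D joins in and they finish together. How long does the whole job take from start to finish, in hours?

In 3 hours Packer A does 3/40 of the job, leaving 37/40.
Packer A and Packer D together work at 17/280 per hour, so finishing takes 37/40 ÷ 17/280 = 259/17 hours.
Total time = 3 + 259/17 = 310/17 hours.

310/17 hours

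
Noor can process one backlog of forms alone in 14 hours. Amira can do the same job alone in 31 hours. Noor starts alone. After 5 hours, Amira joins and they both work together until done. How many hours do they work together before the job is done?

In the first 5 hours Noor alone does 5/14 of the job, leaving 9/14.
Once everyone is working, combined rate: 1/14 + 1/31 = (31 + 14)/434 = 45/434 per hour.
Remaining 9/14 at 45/434 per hour takes 31/5 hours.

31/5 hours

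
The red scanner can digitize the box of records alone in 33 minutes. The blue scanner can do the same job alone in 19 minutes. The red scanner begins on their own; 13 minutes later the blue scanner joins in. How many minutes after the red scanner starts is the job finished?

In the first 13 minutes the red scanner alone does 13/33 of the job, leaving 20/33.
Once everyone is working, combined rate: 1/33 + 1/19 = (19 + 33)/627 = 52/627 per minute.
Remaining 20/33 at 52/627 per minute takes 95/13 minutes.
Total from the start = 13 + 95/13 = 264/13 minutes.

264/13 minutes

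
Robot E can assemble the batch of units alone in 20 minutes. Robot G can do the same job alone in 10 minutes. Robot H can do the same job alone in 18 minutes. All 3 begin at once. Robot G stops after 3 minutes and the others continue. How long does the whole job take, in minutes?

In the first 3 minutes the combined rate is 37/180, so 37/60 of the job is done, leaving 23/60.
After Robot G leaves the rate is 19/180 per minute; the remaining 23/60 takes 69/19 minutes.
Total = 3 + 69/19 = 126/19 minutes.

126/19 minutes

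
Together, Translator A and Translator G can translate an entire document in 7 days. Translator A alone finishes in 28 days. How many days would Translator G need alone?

28/3 days

Combined rate is 1/7 per day.
Known contribution: 1/28 per day.
So Translator G's rate is 1/7 − 1/28 = 3/28, meaning 28/3 days alone.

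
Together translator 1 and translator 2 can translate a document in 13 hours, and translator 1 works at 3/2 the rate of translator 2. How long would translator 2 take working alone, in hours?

Let translator 2's rate be r; then translator 1's rate is (3/2)r, so together (3/2 + 1)r = (5/2)r = 1/13.
Thus r = 2/65 per hour.
Translator 2 alone: 65/2 hours; translator 1 alone: 65/3 hours.

65/2 hours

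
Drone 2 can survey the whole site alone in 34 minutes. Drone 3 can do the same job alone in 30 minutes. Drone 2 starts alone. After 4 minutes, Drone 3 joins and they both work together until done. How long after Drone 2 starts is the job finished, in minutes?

289/16 minutes

In the first 4 minutes Drone 2 alone does 4/34 = 2/17 of the job, leaving 15/17.
Once everyone is working, combined rate: 1/34 + 1/30 = (15 + 17)/510 = 32/510 = 16/255 per minute.
Remaining 15/17 at 16/255 per minute takes 225/16 minutes.
Total from the start = 4 + 225/16 = 289/16 minutes.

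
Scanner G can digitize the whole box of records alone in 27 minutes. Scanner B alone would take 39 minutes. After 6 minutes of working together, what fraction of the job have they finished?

44/117

Combined rate: 1/27 + 1/39 = (13 + 9)/351 = 22/351 per minute.
In 6 minutes they complete 6·22/351 = 44/117 of the job.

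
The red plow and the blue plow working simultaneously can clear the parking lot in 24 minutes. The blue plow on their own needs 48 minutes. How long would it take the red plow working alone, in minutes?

Combined rate is 1/24 per minute.
Known contribution: 1/48 per minute.
So the red plow's rate is 1/24 − 1/48 = 1/48, meaning 48 minutes alone.

48 minutes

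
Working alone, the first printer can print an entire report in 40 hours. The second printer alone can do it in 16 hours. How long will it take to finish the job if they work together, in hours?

Combined rate: 1/40 + 1/16 = (2 + 5)/80 = 7/80 per hour.
Time = 1 ÷ (7/80) = 80/7 hours.

80/7 hours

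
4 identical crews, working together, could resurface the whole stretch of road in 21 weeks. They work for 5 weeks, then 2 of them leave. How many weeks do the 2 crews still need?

32 weeks

One crew does 1/84 of the job per week.
After 5 weeks with 4 crews, 5/21 is done (16/21 left).
With 2 crews the rate is 2/84 = 1/42, so the rest takes 16/21 ÷ 1/42 = 32 weeks.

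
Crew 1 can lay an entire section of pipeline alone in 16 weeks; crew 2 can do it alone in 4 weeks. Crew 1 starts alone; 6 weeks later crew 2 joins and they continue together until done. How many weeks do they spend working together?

In 6 weeks crew 1 does 6/16 = 3/8 of the job, leaving 5/8.
Crew 1 and crew 2 together work at 5/16 per week, so finishing takes 5/8 ÷ 5/16 = 2 weeks.

2 weeks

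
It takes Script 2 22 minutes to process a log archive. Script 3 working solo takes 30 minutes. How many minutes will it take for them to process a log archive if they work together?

165/13 minutes

Combined rate: 1/22 + 1/30 = (15 + 11)/330 = 26/330 = 13/165 per minute.
Time = 1 ÷ (13/165) = 165/13 minutes.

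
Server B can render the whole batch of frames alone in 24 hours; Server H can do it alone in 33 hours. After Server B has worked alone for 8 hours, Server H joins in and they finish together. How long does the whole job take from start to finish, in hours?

328/19 hours

In 8 hours Server B does 8/24 = 1/3 of the job, leaving 2/3.
Server B and Server H together work at 19/264 per hour, so finishing takes 2/3 ÷ 19/264 = 176/19 hours.
Total time = 8 + 176/19 = 328/19 hours.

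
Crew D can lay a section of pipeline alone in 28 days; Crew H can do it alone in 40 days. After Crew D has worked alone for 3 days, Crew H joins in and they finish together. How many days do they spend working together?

In 3 days Crew D does 3/28 of the job, leaving 25/28.
Crew D and Crew H together work at 17/280 per day, so finishing takes 25/28 ÷ 17/280 = 250/17 days.

250/17 days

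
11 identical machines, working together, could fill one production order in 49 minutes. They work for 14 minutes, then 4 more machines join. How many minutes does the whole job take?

One machine does 1/539 of the job per minute.
After 14 minutes with 11 machines, 2/7 is done (5/7 left).
With 15 machines the rate is 15/539, so the rest takes 5/7 ÷ 15/539 = 77/3 minutes.
Total = 14 + 77/3 = 119/3 minutes.

119/3 minutes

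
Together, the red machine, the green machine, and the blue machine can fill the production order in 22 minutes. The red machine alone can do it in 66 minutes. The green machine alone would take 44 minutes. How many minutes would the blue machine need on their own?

132 minutes

Combined rate is 1/22 per minute.
Known contribution: 1/66 + 1/44 = (2 + 3)/132 = 5/132 per minute.
So the blue machine's rate is 1/22 − 5/132 = 1/132, meaning 132 minutes alone.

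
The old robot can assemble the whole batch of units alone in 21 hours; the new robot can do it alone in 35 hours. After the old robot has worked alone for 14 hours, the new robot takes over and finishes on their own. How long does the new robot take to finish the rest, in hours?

35/3 hours

In 14 hours the old robot does 14/21 = 2/3 of the job, leaving 1/3.
The new robot works at 1/35 per hour, so finishing takes 1/3 ÷ 1/35 = 35/3 hours.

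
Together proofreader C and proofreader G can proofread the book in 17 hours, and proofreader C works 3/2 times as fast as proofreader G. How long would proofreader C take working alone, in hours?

Let proofreader G's rate be r; then proofreader C's rate is (3/2)r, so together (3/2 + 1)r = (5/2)r = 1/17.
Thus r = 2/85 per hour.
Proofreader G alone: 85/2 hours; proofreader C alone: 85/3 hours.

85/3 hours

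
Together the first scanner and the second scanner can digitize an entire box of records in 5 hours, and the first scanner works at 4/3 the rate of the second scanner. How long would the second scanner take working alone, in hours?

35/3 hours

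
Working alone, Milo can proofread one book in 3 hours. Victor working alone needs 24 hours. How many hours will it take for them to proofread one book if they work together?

Combined rate: 1/3 + 1/24 = (8 + 1)/24 = 9/24 = 3/8 per hour.
Time = 1 ÷ (3/8) = 8/3 hours.

8/3 hours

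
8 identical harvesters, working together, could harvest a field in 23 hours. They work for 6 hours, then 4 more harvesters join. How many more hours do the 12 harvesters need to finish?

One harvester does 1/184 of the job per hour.
After 6 hours with 8 harvesters, 6/23 is done (17/23 left).
With 12 harvesters the rate is 12/184 = 3/46, so the rest takes 17/23 ÷ 3/46 = 34/3 hours.

34/3 hours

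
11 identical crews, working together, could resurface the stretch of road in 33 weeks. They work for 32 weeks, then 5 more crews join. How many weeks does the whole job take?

523/16 weeks

One crew does 1/363 of the job per week.
After 32 weeks with 11 crews, 32/33 is done (1/33 left).
With 16 crews the rate is 16/363, so the rest takes 1/33 ÷ 16/363 = 11/16 weeks.
Total = 32 + 11/16 = 523/16 weeks.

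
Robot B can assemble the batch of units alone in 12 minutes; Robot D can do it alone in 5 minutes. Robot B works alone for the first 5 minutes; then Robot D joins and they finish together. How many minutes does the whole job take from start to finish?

In 5 minutes Robot B does 5/12 of the job, leaving 7/12.
Robot B and Robot D together work at 17/60 per minute, so finishing takes 7/12 ÷ 17/60 = 35/17 minutes.
Total time = 5 + 35/17 = 120/17 minutes.

120/17 minutes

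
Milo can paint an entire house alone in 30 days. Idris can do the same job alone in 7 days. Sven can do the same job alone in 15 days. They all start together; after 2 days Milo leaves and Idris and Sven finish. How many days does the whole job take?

In the first 2 days the combined rate is 17/70, so 17/35 of the job is done, leaving 18/35.
After Milo leaves the rate is 22/105 per day; the remaining 18/35 takes 27/11 days.
Total = 2 + 27/11 = 49/11 days.

49/11 days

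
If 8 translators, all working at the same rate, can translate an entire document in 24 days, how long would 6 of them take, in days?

32 days

Total work is 8·24 = 192 translator-days.
With 6 translators: 192/6 = 32 days.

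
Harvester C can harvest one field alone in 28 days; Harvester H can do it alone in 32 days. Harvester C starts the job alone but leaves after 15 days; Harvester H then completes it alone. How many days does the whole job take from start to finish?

209/7 days

In 15 days Harvester C does 15/28 of the job, leaving 13/28.
Harvester H works at 1/32 per day, so finishing takes 13/28 ÷ 1/32 = 104/7 days.
Total time = 15 + 104/7 = 209/7 days.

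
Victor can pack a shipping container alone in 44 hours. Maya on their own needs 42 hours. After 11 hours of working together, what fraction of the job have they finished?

43/84

Combined rate: 1/44 + 1/42 = (21 + 22)/924 = 43/924 per hour.
In 11 hours they complete 11·43/924 = 43/84 of the job.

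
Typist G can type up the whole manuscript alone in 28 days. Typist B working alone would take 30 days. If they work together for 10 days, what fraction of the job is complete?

Combined rate: 1/28 + 1/30 = (15 + 14)/420 = 29/420 per day.
In 10 days they complete 10·29/420 = 29/42 of the job.

29/42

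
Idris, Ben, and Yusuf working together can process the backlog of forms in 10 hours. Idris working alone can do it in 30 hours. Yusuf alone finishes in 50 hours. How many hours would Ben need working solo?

150/7 hours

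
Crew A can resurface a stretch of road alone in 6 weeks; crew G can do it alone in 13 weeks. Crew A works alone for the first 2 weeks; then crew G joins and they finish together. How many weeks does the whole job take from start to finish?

90/19 weeks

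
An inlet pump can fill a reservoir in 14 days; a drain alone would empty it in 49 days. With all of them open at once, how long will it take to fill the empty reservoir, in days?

98/5 days

Net rate = 1/14 − 1/49 = (7 − 2)/98 = 5/98 per day.
Filling time = 1 ÷ (5/98) = 98/5 days.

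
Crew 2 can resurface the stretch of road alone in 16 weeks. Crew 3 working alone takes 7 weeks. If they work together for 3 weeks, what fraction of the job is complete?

Combined rate: 1/16 + 1/7 = (7 + 16)/112 = 23/112 per week.
In 3 weeks they complete 3·23/112 = 69/112 of the job.

69/112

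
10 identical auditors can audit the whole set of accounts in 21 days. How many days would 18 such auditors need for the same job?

Total work is 10·21 = 210 auditor-days.
With 18 auditors: 210/18 = 35/3 days.

35/3 days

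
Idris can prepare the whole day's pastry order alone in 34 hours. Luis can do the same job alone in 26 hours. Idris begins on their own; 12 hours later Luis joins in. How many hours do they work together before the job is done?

In the first 12 hours Idris alone does 12/34 = 6/17 of the job, leaving 11/17.
Once everyone is working, combined rate: 1/34 + 1/26 = (13 + 17)/442 = 30/442 = 15/221 per hour.
Remaining 11/17 at 15/221 per hour takes 143/15 hours.

143/15 hours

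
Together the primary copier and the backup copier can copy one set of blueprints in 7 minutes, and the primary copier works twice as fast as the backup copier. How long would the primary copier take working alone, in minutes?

21/2 minutes

Let the backup copier's rate be r; then the primary copier's rate is 2r, so together (2 + 1)r = 3r = 1/7.
Thus r = 1/21 per minute.
The backup copier alone: 21 minutes; the primary copier alone: 21/2 minutes.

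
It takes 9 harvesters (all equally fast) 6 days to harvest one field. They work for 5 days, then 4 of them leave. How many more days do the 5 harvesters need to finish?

One harvester does 1/54 of the job per day.
After 5 days with 9 harvesters, 5/6 is done (1/6 left).
With 5 harvesters the rate is 5/54, so the rest takes 1/6 ÷ 5/54 = 9/5 days.

9/5 days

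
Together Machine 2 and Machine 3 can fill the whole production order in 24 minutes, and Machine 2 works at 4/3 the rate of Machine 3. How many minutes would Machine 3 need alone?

56 minutes

Let Machine 3's rate be r; then Machine 2's rate is (4/3)r, so together (4/3 + 1)r = (7/3)r = 1/24.
Thus r = 1/56 per minute.
Machine 3 alone: 56 minutes; Machine 2 alone: 42 minutes.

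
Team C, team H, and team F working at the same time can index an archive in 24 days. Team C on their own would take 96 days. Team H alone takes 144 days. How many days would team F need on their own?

Combined rate is 1/24 per day.
Known contribution: 1/96 + 1/144 = (3 + 2)/288 = 5/288 per day.
So team F's rate is 1/24 − 5/288 = 7/288, meaning 288/7 days alone.

288/7 days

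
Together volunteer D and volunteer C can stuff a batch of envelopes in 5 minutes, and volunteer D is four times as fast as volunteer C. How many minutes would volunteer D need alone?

25/4 minutes

Let volunteer C's rate be r; then volunteer D's rate is 4r, so together (4 + 1)r = 5r = 1/5.
Thus r = 1/25 per minute.
Volunteer C alone: 25 minutes; volunteer D alone: 25/4 minutes.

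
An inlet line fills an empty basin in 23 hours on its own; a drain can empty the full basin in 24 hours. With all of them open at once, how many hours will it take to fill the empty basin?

552 hours

Net rate = 1/23 − 1/24 = (24 − 23)/552 = 1/552 per hour.
Filling time = 1 ÷ (1/552) = 552 hours.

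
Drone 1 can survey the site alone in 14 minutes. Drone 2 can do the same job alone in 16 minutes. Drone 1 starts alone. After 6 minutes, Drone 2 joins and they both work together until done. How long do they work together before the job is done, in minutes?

In the first 6 minutes Drone 1 alone does 6/14 = 3/7 of the job, leaving 4/7.
Once everyone is working, combined rate: 1/14 + 1/16 = (8 + 7)/112 = 15/112 per minute.
Remaining 4/7 at 15/112 per minute takes 64/15 minutes.

64/15 minutes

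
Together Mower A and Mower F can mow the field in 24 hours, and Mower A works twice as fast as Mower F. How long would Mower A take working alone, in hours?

36 hours

Let Mower F's rate be r; then Mower A's rate is 2r, so together (2 + 1)r = 3r = 1/24.
Thus r = 1/72 per hour.
Mower F alone: 72 hours; Mower A alone: 36 hours.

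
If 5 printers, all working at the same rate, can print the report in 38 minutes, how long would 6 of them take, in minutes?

95/3 minutes

Total work is 5·38 = 190 printer-minutes.
With 6 printers: 190/6 = 95/3 minutes.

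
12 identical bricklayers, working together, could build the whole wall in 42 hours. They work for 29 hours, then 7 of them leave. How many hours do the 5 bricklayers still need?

156/5 hours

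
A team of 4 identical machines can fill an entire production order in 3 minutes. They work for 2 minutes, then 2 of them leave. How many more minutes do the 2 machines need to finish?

2 minutes

One machine does 1/12 of the job per minute.
After 2 minutes with 4 machines, 2/3 is done (1/3 left).
With 2 machines the rate is 2/12 = 1/6, so the rest takes 1/3 ÷ 1/6 = 2 minutes.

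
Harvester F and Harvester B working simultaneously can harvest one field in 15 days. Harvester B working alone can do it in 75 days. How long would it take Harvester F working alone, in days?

75/4 days

Combined rate is 1/15 per day.
Known contribution: 1/75 per day.
So Harvester F's rate is 1/15 − 1/75 = 4/75, meaning 75/4 days alone.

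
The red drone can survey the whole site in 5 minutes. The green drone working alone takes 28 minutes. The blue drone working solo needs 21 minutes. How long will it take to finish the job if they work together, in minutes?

Combined rate: 1/5 + 1/28 + 1/21 = (84 + 15 + 20)/420 = 119/420 = 17/60 per minute.
Time = 1 ÷ (17/60) = 60/17 minutes.

60/17 minutes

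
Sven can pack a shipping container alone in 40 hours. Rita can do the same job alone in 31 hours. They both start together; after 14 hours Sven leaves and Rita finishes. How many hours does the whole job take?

403/20 hours

In the first 14 hours the combined rate is 71/1240, so 497/620 of the job is done, leaving 123/620.
After Sven leaves the rate is 1/31 per hour; the remaining 123/620 takes 123/20 hours.
Total = 14 + 123/20 = 403/20 hours.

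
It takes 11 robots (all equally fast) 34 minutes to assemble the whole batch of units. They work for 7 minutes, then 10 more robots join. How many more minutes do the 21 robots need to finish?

99/7 minutes

One robot does 1/374 of the job per minute.
After 7 minutes with 11 robots, 7/34 is done (27/34 left).
With 21 robots the rate is 21/374, so the rest takes 27/34 ÷ 21/374 = 99/7 minutes.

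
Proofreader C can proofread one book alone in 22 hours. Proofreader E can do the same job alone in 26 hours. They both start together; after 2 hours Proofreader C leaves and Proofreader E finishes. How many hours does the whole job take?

In the first 2 hours the combined rate is 12/143, so 24/143 of the job is done, leaving 119/143.
After Proofreader C leaves the rate is 1/26 per hour; the remaining 119/143 takes 238/11 hours.
Total = 2 + 238/11 = 260/11 hours.

260/11 hours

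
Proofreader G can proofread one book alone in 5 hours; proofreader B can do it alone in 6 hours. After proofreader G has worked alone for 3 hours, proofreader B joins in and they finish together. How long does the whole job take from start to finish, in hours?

In 3 hours proofreader G does 3/5 of the job, leaving 2/5.
Proofreader G and proofreader B together work at 11/30 per hour, so finishing takes 2/5 ÷ 11/30 = 12/11 hours.
Total time = 3 + 12/11 = 45/11 hours.

45/11 hours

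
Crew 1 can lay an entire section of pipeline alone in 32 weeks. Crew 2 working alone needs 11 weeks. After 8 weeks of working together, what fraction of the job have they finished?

Combined rate: 1/32 + 1/11 = (11 + 32)/352 = 43/352 per week.
In 8 weeks they complete 8·43/352 = 43/44 of the job.

43/44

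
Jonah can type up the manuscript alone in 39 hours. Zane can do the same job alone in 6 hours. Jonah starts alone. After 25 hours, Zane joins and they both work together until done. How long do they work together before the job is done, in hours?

28/15 hours

In the first 25 hours Jonah alone does 25/39 of the job, leaving 14/39.
Once everyone is working, combined rate: 1/39 + 1/6 = (2 + 13)/78 = 15/78 = 5/26 per hour.
Remaining 14/39 at 5/26 per hour takes 28/15 hours.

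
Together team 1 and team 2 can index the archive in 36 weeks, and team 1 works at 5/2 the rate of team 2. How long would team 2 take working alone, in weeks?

126 weeks

Let team 2's rate be r; then team 1's rate is (5/2)r, so together (5/2 + 1)r = (7/2)r = 1/36.
Thus r = 1/126 per week.
Team 2 alone: 126 weeks; team 1 alone: 252/5 weeks.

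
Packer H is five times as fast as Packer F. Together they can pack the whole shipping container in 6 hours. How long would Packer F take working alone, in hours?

Let Packer F's rate be r; then Packer H's rate is 5r, so together (5 + 1)r = 6r = 1/6.
Thus r = 1/36 per hour.
Packer F alone: 36 hours; Packer H alone: 36/5 hours.

36 hours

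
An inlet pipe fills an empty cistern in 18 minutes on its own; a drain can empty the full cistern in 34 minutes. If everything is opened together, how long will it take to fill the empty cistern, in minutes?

Net rate = 1/18 − 1/34 = (17 − 9)/306 = 8/306 = 4/153 per minute.
Filling time = 1 ÷ (4/153) = 153/4 minutes.

153/4 minutes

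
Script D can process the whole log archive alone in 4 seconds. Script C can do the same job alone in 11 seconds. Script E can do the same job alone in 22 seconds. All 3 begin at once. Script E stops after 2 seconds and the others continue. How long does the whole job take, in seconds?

In the first 2 seconds the combined rate is 17/44, so 17/22 of the job is done, leaving 5/22.
After script E leaves the rate is 15/44 per second; the remaining 5/22 takes 2/3 seconds.
Total = 2 + 2/3 = 8/3 seconds.

8/3 seconds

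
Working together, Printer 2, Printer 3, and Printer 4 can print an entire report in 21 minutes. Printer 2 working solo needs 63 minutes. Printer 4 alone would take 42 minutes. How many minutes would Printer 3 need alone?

Combined rate is 1/21 per minute.
Known contribution: 1/63 + 1/42 = (2 + 3)/126 = 5/126 per minute.
So Printer 3's rate is 1/21 − 5/126 = 1/126, meaning 126 minutes alone.

126 minutes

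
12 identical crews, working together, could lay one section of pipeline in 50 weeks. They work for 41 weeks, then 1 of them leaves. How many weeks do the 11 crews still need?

108/11 weeks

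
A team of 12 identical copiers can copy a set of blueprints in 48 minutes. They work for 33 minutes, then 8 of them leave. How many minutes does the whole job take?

78 minutes

One copier does 1/576 of the job per minute.
After 33 minutes with 12 copiers, 11/16 is done (5/16 left).
With 4 copiers the rate is 4/576 = 1/144, so the rest takes 5/16 ÷ 1/144 = 45 minutes.
Total = 33 + 45 = 78 minutes.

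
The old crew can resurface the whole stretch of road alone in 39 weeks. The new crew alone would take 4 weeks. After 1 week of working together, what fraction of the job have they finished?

43/156

Combined rate: 1/39 + 1/4 = (4 + 39)/156 = 43/156 per week.
In 1 week they complete 1·43/156 = 43/156 of the job.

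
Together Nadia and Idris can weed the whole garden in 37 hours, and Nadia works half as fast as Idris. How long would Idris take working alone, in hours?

111/2 hours

Let Idris's rate be r; then Nadia's rate is (1/2)r, so together (1/2 + 1)r = (3/2)r = 1/37.
Thus r = 2/111 per hour.
Idris alone: 111/2 hours; Nadia alone: 111 hours.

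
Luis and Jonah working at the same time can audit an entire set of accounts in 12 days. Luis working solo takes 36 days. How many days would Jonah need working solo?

18 days

Combined rate is 1/12 per day.
Known contribution: 1/36 per day.
So Jonah's rate is 1/12 − 1/36 = 1/18, meaning 18 days alone.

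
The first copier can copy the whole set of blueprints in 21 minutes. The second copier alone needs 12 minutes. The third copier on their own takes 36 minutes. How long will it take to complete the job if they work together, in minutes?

63/10 minutes

Combined rate: 1/21 + 1/12 + 1/36 = (12 + 21 + 7)/252 = 40/252 = 10/63 per minute.
Time = 1 ÷ (10/63) = 63/10 minutes.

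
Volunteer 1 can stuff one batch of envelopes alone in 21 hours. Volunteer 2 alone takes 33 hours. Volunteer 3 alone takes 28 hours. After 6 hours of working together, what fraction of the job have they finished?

Combined rate: 1/21 + 1/33 + 1/28 = (44 + 28 + 33)/924 = 105/924 = 5/44 per hour.
In 6 hours they complete 6·5/44 = 15/22 of the job.

15/22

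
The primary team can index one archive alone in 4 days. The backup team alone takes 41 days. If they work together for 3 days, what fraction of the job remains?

29/164

Combined rate: 1/4 + 1/41 = (41 + 4)/164 = 45/164 per day.
In 3 days they complete 3·45/164 = 135/164 of the job.
So 29/164 remains.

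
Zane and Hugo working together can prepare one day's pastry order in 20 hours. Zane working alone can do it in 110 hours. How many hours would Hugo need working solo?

Combined rate is 1/20 per hour.
Known contribution: 1/110 per hour.
So Hugo's rate is 1/20 − 1/110 = 9/220, meaning 220/9 hours alone.

220/9 hours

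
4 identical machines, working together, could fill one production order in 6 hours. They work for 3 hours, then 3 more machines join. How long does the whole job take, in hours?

33/7 hours

One machine does 1/24 of the job per hour.
After 3 hours with 4 machines, 1/2 is done (1/2 left).
With 7 machines the rate is 7/24, so the rest takes 1/2 ÷ 7/24 = 12/7 hours.
Total = 3 + 12/7 = 33/7 hours.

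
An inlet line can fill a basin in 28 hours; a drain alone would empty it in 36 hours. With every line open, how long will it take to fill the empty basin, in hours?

126 hours

Net rate = 1/28 − 1/36 = (9 − 7)/252 = 2/252 = 1/126 per hour.
Filling time = 1 ÷ (1/126) = 126 hours.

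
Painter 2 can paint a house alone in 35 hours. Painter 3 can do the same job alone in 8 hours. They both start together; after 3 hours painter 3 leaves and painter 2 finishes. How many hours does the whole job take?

175/8 hours

In the first 3 hours the combined rate is 43/280, so 129/280 of the job is done, leaving 151/280.
After painter 3 leaves the rate is 1/35 per hour; the remaining 151/280 takes 151/8 hours.
Total = 3 + 151/8 = 175/8 hours.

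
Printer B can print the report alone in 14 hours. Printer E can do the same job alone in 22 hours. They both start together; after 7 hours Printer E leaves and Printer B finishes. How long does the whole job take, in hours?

In the first 7 hours the combined rate is 9/77, so 9/11 of the job is done, leaving 2/11.
After Printer E leaves the rate is 1/14 per hour; the remaining 2/11 takes 28/11 hours.
Total = 7 + 28/11 = 105/11 hours.

105/11 hours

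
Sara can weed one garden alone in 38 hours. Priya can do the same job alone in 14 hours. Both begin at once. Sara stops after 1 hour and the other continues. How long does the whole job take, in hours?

In the first 1 hour the combined rate is 13/133, so 13/133 of the job is done, leaving 120/133.
After Sara leaves the rate is 1/14 per hour; the remaining 120/133 takes 240/19 hours.
Total = 1 + 240/19 = 259/19 hours.

259/19 hours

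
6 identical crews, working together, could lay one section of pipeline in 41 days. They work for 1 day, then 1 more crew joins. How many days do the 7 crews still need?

One crew does 1/246 of the job per day.
After 1 day with 6 crews, 1/41 is done (40/41 left).
With 7 crews the rate is 7/246, so the rest takes 40/41 ÷ 7/246 = 240/7 days.

240/7 days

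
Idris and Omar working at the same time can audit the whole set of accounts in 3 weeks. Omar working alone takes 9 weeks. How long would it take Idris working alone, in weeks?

Combined rate is 1/3 per week.
Known contribution: 1/9 per week.
So Idris's rate is 1/3 − 1/9 = 2/9, meaning 9/2 weeks alone.

9/2 weeks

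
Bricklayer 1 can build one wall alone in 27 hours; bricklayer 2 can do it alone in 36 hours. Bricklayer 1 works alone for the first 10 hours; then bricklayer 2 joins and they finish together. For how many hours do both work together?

68/7 hours

In 10 hours bricklayer 1 does 10/27 of the job, leaving 17/27.
Bricklayer 1 and bricklayer 2 together work at 7/108 per hour, so finishing takes 17/27 ÷ 7/108 = 68/7 hours.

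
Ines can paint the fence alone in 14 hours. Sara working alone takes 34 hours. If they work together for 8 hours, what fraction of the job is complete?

Combined rate: 1/14 + 1/34 = (17 + 7)/238 = 24/238 = 12/119 per hour.
In 8 hours they complete 8·12/119 = 96/119 of the job.

96/119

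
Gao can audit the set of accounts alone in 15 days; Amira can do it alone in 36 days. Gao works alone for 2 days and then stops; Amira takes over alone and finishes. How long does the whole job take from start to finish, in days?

In 2 days Gao does 2/15 of the job, leaving 13/15.
Amira works at 1/36 per day, so finishing takes 13/15 ÷ 1/36 = 156/5 days.
Total time = 2 + 156/5 = 166/5 days.

166/5 days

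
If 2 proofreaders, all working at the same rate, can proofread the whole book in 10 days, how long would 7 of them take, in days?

20/7 days

Total work is 2·10 = 20 proofreader-days.
With 7 proofreaders: 20/7 days.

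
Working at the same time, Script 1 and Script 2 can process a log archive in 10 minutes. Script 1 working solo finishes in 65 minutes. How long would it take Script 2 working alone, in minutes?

130/11 minutes

Combined rate is 1/10 per minute.
Known contribution: 1/65 per minute.
So Script 2's rate is 1/10 − 1/65 = 11/130, meaning 130/11 minutes alone.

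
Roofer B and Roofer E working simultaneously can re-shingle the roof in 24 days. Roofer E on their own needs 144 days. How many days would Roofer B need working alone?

144/5 days

Combined rate is 1/24 per day.
Known contribution: 1/144 per day.
So Roofer B's rate is 1/24 − 1/144 = 5/144, meaning 144/5 days alone.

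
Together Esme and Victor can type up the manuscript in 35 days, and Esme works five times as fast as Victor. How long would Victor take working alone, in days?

210 days

Let Victor's rate be r; then Esme's rate is 5r, so together (5 + 1)r = 6r = 1/35.
Thus r = 1/210 per day.
Victor alone: 210 days; Esme alone: 42 days.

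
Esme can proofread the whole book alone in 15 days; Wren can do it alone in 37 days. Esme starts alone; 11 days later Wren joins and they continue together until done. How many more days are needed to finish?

37/13 days

In 11 days Esme does 11/15 of the job, leaving 4/15.
Esme and Wren together work at 52/555 per day, so finishing takes 4/15 ÷ 52/555 = 37/13 days.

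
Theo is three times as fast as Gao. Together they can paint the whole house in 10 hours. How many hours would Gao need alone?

Let Gao's rate be r; then Theo's rate is 3r, so together (3 + 1)r = 4r = 1/10.
Thus r = 1/40 per hour.
Gao alone: 40 hours; Theo alone: 40/3 hours.

40 hours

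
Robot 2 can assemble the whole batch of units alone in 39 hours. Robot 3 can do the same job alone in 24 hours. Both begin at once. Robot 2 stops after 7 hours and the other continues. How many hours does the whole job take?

In the first 7 hours the combined rate is 7/104, so 49/104 of the job is done, leaving 55/104.
After robot 2 leaves the rate is 1/24 per hour; the remaining 55/104 takes 165/13 hours.
Total = 7 + 165/13 = 256/13 hours.

256/13 hours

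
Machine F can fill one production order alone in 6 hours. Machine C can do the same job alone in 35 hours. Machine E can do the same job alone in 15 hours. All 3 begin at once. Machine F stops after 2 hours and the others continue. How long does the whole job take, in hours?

In the first 2 hours the combined rate is 11/42, so 11/21 of the job is done, leaving 10/21.
After machine F leaves the rate is 2/21 per hour; the remaining 10/21 takes 5 hours.
Total = 2 + 5 = 7 hours.

7 hours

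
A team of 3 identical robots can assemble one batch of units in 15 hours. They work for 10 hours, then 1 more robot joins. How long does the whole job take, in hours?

55/4 hours

One robot does 1/45 of the job per hour.
After 10 hours with 3 robots, 2/3 is done (1/3 left).
With 4 robots the rate is 4/45, so the rest takes 1/3 ÷ 4/45 = 15/4 hours.
Total = 10 + 15/4 = 55/4 hours.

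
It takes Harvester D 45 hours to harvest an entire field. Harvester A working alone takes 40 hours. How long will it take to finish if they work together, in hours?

360/17 hours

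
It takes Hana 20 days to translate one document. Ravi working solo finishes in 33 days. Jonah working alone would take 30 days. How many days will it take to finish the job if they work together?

Combined rate: 1/20 + 1/33 + 1/30 = (33 + 20 + 22)/660 = 75/660 = 5/44 per day.
Time = 1 ÷ (5/44) = 44/5 days.

44/5 days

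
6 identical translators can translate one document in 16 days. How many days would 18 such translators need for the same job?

Total work is 6·16 = 96 translator-days.
With 18 translators: 96/18 = 16/3 days.

16/3 days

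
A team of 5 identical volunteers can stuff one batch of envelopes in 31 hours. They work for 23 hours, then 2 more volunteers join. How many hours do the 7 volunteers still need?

40/7 hours

One volunteer does 1/155 of the job per hour.
After 23 hours with 5 volunteers, 23/31 is done (8/31 left).
With 7 volunteers the rate is 7/155, so the rest takes 8/31 ÷ 7/155 = 40/7 hours.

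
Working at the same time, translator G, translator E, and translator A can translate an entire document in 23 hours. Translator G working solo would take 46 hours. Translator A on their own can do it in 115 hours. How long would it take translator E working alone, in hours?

Combined rate is 1/23 per hour.
Known contribution: 1/46 + 1/115 = (5 + 2)/230 = 7/230 per hour.
So translator E's rate is 1/23 − 7/230 = 3/230, meaning 230/3 hours alone.

230/3 hours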